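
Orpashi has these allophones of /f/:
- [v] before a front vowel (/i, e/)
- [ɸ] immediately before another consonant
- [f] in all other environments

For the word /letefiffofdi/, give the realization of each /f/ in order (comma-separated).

[v], [ɸ], [f], [ɸ]

Occurrence 1 (position 5): before a front vowel (/i, e/) → [v].
Occurrence 2 (position 7): immediately before another consonant → [ɸ].
Occurrence 3 (position 8): no conditioning environment matches → elsewhere allophone [f].
Occurrence 4 (position 10): immediately before another consonant → [ɸ].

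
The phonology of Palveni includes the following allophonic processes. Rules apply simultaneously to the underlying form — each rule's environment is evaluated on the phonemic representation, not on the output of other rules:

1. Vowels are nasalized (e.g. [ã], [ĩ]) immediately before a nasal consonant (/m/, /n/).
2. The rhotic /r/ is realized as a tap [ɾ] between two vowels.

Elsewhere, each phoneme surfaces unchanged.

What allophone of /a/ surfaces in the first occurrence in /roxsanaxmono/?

/a/ meets the environment for rule 1 (before a nasal consonant) → [ã].

[ã]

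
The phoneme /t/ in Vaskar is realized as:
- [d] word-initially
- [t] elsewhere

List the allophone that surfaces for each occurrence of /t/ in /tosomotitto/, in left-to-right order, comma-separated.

[d], [t], [t], [t]

Occurrence 1 (position 1): word-initially → [d].
Occurrence 2 (position 7): no conditioning environment matches → elsewhere allophone [t].
Occurrence 3 (position 9): no conditioning environment matches → elsewhere allophone [t].
Occurrence 4 (position 10): no conditioning environment matches → elsewhere allophone [t].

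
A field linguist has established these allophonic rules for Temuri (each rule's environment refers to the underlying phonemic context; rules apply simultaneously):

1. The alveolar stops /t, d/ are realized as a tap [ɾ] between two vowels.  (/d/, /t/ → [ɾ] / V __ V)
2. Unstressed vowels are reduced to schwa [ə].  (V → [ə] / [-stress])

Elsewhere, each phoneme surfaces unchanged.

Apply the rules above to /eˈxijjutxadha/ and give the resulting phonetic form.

[əˈxijjətxədhə]

/e/ (word-initial) occurs in an unstressed syllable → [ə] by rule 2.
/x/ stays [x].
/i/ — between /x/ and /j/; rule 2 does not apply here → [i].
/j/ stays [j].
/j/ (between /j/ and /u/): no rule targets it → [j].
/u/ meets the environment for rule 2 (in an unstressed syllable) → [ə].
/t/ (between /u/ and /x/) fails the environment for rule 1, so it stays [t].
/x/ stays [x].
/a/ (between /x/ and /d/): in an unstressed syllable, so rule 2 applies → [ə].
/d/ (between /a/ and /h/) is in the target of rule 1 but the environment (between two vowels) is not met → [d].
/h/ (between /d/ and /a/) is unaffected → [h].
Rule 2 applies to /a/ (word-final: in an unstressed syllable) → [ə].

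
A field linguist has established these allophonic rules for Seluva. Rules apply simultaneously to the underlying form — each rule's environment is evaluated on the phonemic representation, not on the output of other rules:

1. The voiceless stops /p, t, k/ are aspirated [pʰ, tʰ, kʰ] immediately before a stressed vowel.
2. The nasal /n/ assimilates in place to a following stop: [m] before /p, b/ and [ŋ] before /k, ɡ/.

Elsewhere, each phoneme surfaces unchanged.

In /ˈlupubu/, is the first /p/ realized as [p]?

/p/ (between /u/ and /u/) fails the environment for rule 1, so it stays [p].
The actual realization is [p], which matches [p].

Yes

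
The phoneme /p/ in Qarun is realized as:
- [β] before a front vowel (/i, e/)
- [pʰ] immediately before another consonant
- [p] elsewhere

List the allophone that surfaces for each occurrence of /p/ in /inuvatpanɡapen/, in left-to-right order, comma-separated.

[p], [β]

Occurrence 1 (position 7): no conditioning environment matches → elsewhere allophone [p].
Occurrence 2 (position 12): before a front vowel (/i, e/) → [β].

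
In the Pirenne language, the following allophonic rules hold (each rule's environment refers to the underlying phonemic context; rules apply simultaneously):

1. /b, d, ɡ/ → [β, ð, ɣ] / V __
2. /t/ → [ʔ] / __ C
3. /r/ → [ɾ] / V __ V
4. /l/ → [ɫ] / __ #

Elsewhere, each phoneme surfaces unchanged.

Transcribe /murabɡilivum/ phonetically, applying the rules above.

[muɾaβɡilivum]

/m/ (word-initial) is unaffected → [m].
/u/ stays [u].
/r/ — between /u/ and /a/, between two vowels — surfaces as [ɾ] (rule 3).
/a/ — not in any rule's target class → [a].
/b/ (between /a/ and /ɡ/): immediately after a vowel, so rule 1 applies → [β].
/ɡ/ — between /b/ and /i/; rule 1 does not apply here → [ɡ].
/i/ — not in any rule's target class → [i].
/l/ (between /i/ and /i/) fails the environment for rule 4, so it stays [l].
/i/ (between /l/ and /v/) is unaffected → [i].
/v/ (between /i/ and /u/): no rule targets it → [v].
/u/ (between /v/ and /m/) is unaffected → [u].
/m/ — not in any rule's target class → [m].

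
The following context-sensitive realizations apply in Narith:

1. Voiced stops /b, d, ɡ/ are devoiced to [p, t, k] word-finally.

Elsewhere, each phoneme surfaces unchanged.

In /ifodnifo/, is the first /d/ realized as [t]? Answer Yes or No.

/d/ — between /o/ and /n/; rule 1 does not apply here → [d].
The actual realization is [d], not [t].

No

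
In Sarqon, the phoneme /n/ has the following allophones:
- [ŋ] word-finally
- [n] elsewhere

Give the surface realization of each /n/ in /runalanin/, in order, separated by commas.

Occurrence 1 (position 3): no conditioning environment matches → elsewhere allophone [n].
Occurrence 2 (position 7): no conditioning environment matches → elsewhere allophone [n].
Occurrence 3 (position 9): word-finally → [ŋ].

[n], [n], [ŋ]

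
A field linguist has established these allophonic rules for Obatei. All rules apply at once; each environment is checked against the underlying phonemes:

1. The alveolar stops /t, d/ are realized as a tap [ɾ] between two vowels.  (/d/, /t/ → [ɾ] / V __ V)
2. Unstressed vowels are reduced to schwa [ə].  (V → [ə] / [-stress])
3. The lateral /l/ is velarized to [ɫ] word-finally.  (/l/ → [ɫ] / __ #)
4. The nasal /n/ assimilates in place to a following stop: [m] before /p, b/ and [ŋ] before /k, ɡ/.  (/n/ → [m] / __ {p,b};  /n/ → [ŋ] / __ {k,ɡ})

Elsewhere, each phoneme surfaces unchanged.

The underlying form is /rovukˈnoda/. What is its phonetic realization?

[rəvəkˈnoɾə]

/r/ — not in any rule's target class → [r].
Rule 2 applies to /o/ (between /r/ and /v/: in an unstressed syllable) → [ə].
/v/ — not in any rule's target class → [v].
/u/ meets the environment for rule 2 (in an unstressed syllable) → [ə].
/k/ (between /u/ and /n/): no rule targets it → [k].
/n/ — between /k/ and /o/; rule 4 does not apply here → [n].
/o/ (between /n/ and /d/) fails the environment for rule 2, so it stays [o].
/d/ (between /o/ and /a/) occurs between two vowels → [ɾ] by rule 1.
/a/ (word-final) occurs in an unstressed syllable → [ə] by rule 2.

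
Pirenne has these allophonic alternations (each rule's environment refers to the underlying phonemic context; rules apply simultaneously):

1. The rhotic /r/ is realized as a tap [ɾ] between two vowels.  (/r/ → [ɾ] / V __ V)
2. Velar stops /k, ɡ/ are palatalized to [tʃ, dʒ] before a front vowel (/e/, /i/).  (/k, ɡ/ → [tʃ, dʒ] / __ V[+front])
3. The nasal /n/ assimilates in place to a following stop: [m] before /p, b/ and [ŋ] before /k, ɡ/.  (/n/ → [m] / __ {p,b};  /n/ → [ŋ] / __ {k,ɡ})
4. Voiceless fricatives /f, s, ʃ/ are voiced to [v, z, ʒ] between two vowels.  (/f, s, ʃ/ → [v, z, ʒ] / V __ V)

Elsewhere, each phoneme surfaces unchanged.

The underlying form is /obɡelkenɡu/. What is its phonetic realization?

/ɡ/ meets the environment for rule 2 (before a front vowel) → [dʒ].
Rule 2 applies to /k/ (between /l/ and /e/: before a front vowel) → [tʃ].
/n/ meets the environment for rule 3 (before a labial or velar stop) → [ŋ].
/ɡ/ (between /n/ and /u/) is in the target of rule 2 but the environment (before a front vowel) is not met → [ɡ].

[obdʒeltʃeŋɡu]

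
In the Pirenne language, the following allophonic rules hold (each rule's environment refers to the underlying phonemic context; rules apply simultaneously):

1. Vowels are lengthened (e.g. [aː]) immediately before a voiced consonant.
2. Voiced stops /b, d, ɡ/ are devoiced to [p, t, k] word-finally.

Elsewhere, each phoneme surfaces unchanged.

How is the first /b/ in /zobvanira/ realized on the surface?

[b]

/b/ (between /o/ and /v/) fails the environment for rule 2, so it stays [b].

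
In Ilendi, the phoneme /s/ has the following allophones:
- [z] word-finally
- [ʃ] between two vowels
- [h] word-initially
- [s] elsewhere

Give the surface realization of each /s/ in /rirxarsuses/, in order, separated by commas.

Occurrence 1 (position 7): no conditioning environment matches → elsewhere allophone [s].
Occurrence 2 (position 9): between two vowels → [ʃ].
Occurrence 3 (position 11): word-finally → [z].

[s], [ʃ], [z]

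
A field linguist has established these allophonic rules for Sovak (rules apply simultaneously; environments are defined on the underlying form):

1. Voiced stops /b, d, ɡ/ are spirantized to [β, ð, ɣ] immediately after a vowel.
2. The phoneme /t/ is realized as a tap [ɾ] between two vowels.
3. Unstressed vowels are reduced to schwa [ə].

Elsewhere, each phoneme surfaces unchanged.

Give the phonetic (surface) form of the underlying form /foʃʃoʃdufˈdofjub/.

/o/ (between /f/ and /ʃ/): in an unstressed syllable, so rule 3 applies → [ə].
/o/ (between /ʃ/ and /ʃ/) occurs in an unstressed syllable → [ə] by rule 3.
/d/ (between /ʃ/ and /u/) is in the target of rule 1 but the environment (immediately after a vowel) is not met → [d].
/u/ meets the environment for rule 3 (in an unstressed syllable) → [ə].
/d/ (between /f/ and /o/) fails the environment for rule 1, so it stays [d].
/o/ (between /d/ and /f/) is in the target of rule 3 but the environment (in an unstressed syllable) is not met → [o].
Rule 3 applies to /u/ (between /j/ and /b/: in an unstressed syllable) → [ə].
/b/ meets the environment for rule 1 (immediately after a vowel) → [β].

[fəʃʃəʃdəfˈdofjəβ]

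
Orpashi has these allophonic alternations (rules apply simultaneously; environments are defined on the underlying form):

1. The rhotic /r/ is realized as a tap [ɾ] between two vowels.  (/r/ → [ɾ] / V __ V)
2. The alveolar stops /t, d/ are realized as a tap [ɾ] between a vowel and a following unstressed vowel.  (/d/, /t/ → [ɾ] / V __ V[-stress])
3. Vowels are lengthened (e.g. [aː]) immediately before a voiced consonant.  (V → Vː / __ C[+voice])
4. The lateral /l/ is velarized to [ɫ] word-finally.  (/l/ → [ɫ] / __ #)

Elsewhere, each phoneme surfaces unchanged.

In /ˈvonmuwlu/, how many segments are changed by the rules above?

2

Segments that undergo a rule: /o/ → [oː] (rule 3); /u/ → [uː] (rule 3).
All other segments surface unchanged.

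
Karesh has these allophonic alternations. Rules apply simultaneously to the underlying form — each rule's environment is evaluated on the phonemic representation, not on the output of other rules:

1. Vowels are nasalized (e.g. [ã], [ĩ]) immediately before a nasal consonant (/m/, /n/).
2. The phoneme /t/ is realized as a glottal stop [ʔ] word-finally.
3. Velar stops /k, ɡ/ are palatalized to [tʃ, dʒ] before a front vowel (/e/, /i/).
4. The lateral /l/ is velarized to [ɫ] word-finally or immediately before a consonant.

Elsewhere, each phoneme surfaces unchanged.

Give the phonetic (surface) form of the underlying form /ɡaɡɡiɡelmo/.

[ɡaɡdʒidʒeɫmo]

/ɡ/ — word-initial; rule 3 does not apply here → [ɡ].
/a/ (between /ɡ/ and /ɡ/) fails the environment for rule 1, so it stays [a].
/ɡ/ (between /a/ and /ɡ/) fails the environment for rule 3, so it stays [ɡ].
/ɡ/ (between /ɡ/ and /i/): before a front vowel, so rule 3 applies → [dʒ].
/i/ — between /ɡ/ and /ɡ/; rule 1 does not apply here → [i].
Rule 3 applies to /ɡ/ (between /i/ and /e/: before a front vowel) → [dʒ].
/e/ (between /ɡ/ and /l/) fails the environment for rule 1, so it stays [e].
/l/ — between /e/ and /m/, word-finally or immediately before a consonant — surfaces as [ɫ] (rule 4).
/m/ — not in any rule's target class → [m].
/o/ (word-final) fails the environment for rule 1, so it stays [o].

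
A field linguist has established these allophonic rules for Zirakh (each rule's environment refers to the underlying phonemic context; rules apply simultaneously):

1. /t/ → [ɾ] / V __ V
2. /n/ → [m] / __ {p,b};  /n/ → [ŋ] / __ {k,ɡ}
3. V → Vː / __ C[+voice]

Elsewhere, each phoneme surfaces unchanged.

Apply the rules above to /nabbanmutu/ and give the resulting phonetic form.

/n/ (word-initial) fails the environment for rule 2, so it stays [n].
/a/ — between /n/ and /b/, before a voiced consonant — surfaces as [aː] (rule 3).
/b/ (between /a/ and /b/) is unaffected → [b].
/b/ stays [b].
/a/ meets the environment for rule 3 (before a voiced consonant) → [aː].
/n/ (between /a/ and /m/) is in the target of rule 2 but the environment (before a labial or velar stop) is not met → [n].
/m/ (between /n/ and /u/) is unaffected → [m].
/u/ (between /m/ and /t/): rule 3 targets it, but not before a voiced consonant → unchanged [u].
/t/ (between /u/ and /u/): between two vowels, so rule 1 applies → [ɾ].
/u/ (word-final) is in the target of rule 3 but the environment (before a voiced consonant) is not met → [u].

[naːbbaːnmuɾu]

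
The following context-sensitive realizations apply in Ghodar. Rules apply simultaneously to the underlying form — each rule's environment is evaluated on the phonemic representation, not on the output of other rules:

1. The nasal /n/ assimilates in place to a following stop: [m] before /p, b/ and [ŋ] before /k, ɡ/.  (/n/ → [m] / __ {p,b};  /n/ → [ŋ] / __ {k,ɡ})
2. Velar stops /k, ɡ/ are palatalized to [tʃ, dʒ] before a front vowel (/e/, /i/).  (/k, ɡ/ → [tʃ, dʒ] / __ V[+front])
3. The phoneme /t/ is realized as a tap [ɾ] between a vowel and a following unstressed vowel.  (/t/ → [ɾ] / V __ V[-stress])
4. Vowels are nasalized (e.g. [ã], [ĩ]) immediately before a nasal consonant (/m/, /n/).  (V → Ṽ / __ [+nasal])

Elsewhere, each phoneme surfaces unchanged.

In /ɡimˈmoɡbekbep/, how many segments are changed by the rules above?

Segments that undergo a rule: /ɡ/ → [dʒ] (rule 2); /i/ → [ĩ] (rule 4).
All other segments surface unchanged.

2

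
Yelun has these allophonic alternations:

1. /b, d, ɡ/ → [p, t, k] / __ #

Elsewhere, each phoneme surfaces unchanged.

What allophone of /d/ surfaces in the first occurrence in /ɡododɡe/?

/d/ (between /o/ and /o/) is in the target of rule 1 but the environment (word-finally) is not met → [d].

[d]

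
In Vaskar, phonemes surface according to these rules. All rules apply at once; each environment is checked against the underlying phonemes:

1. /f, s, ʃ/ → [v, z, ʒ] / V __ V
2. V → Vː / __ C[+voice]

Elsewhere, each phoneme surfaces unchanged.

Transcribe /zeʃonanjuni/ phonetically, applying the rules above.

/z/ (word-initial) is unaffected → [z].
/e/ (between /z/ and /ʃ/) is in the target of rule 2 but the environment (before a voiced consonant) is not met → [e].
/ʃ/ meets the environment for rule 1 (between two vowels) → [ʒ].
/o/ (between /ʃ/ and /n/) occurs before a voiced consonant → [oː] by rule 2.
/n/ — not in any rule's target class → [n].
/a/ meets the environment for rule 2 (before a voiced consonant) → [aː].
/n/ stays [n].
/j/ (between /n/ and /u/): no rule targets it → [j].
/u/ — between /j/ and /n/, before a voiced consonant — surfaces as [uː] (rule 2).
/n/ stays [n].
/i/ (word-final) is in the target of rule 2 but the environment (before a voiced consonant) is not met → [i].

[zeʒoːnaːnjuːni]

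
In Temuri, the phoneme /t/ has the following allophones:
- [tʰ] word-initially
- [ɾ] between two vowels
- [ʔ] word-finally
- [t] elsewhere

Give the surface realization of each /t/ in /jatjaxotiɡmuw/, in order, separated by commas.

Occurrence 1 (position 3): no conditioning environment matches → elsewhere allophone [t].
Occurrence 2 (position 8): between two vowels → [ɾ].

[t], [ɾ]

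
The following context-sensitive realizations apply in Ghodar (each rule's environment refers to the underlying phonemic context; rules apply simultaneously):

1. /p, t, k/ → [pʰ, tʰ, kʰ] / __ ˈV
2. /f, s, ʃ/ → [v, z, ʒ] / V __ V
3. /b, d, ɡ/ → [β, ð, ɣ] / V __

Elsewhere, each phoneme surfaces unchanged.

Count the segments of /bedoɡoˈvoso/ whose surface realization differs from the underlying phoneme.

3

Segments that undergo a rule: /d/ → [ð] (rule 3); /ɡ/ → [ɣ] (rule 3); /s/ → [z] (rule 2).
All other segments surface unchanged.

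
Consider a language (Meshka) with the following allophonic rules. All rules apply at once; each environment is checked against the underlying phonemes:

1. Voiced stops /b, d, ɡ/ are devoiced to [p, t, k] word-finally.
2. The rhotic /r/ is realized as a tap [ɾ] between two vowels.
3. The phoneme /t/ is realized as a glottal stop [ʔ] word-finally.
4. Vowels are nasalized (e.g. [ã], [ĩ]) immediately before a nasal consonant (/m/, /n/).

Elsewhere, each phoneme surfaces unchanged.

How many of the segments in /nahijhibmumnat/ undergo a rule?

Segments that undergo a rule: /u/ → [ũ] (rule 4); /t/ → [ʔ] (rule 3).
All other segments surface unchanged.

2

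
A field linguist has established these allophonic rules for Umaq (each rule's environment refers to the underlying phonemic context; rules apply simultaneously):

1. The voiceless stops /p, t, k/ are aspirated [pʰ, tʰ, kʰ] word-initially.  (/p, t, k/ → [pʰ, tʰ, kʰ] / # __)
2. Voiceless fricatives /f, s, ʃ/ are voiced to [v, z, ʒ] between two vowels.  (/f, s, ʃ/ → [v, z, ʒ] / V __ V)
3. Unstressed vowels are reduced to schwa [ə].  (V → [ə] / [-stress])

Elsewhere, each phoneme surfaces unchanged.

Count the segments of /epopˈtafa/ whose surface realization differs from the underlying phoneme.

4

Segments that undergo a rule: /e/ → [ə] (rule 3); /o/ → [ə] (rule 3); /f/ → [v] (rule 2); /a/ → [ə] (rule 3).
All other segments surface unchanged.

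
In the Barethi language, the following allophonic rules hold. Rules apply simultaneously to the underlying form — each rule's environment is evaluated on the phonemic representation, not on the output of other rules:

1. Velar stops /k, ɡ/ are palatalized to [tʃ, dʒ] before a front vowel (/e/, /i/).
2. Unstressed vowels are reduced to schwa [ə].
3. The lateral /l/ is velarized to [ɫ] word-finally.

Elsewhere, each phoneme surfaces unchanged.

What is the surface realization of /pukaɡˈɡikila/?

/p/ — not in any rule's target class → [p].
/u/ (between /p/ and /k/): in an unstressed syllable, so rule 2 applies → [ə].
/k/ — between /u/ and /a/; rule 1 does not apply here → [k].
/a/ — between /k/ and /ɡ/, in an unstressed syllable — surfaces as [ə] (rule 2).
/ɡ/ (between /a/ and /ɡ/) fails the environment for rule 1, so it stays [ɡ].
/ɡ/ (between /ɡ/ and /i/) occurs before a front vowel → [dʒ] by rule 1.
/i/ (between /ɡ/ and /k/): rule 2 targets it, but not in an unstressed syllable → unchanged [i].
/k/ — between /i/ and /i/, before a front vowel — surfaces as [tʃ] (rule 1).
/i/ — between /k/ and /l/, in an unstressed syllable — surfaces as [ə] (rule 2).
/l/ (between /i/ and /a/): rule 3 targets it, but not word-finally → unchanged [l].
/a/ — word-final, in an unstressed syllable — surfaces as [ə] (rule 2).

[pəkəɡˈdʒitʃələ]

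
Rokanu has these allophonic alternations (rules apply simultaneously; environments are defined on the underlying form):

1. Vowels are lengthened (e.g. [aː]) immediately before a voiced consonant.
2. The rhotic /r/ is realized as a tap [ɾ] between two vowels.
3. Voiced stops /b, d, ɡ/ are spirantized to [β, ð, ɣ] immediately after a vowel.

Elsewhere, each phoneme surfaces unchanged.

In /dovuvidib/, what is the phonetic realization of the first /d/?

[d]

/d/ (word-initial) fails the environment for rule 3, so it stays [d].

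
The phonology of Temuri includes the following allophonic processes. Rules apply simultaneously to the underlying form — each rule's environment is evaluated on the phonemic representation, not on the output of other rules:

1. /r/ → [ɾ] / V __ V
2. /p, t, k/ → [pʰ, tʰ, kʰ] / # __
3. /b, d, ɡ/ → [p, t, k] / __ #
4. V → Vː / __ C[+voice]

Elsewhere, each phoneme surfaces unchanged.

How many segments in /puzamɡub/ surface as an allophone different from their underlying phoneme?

5

Segments that undergo a rule: /p/ → [pʰ] (rule 2); /u/ → [uː] (rule 4); /a/ → [aː] (rule 4); /u/ → [uː] (rule 4); /b/ → [p] (rule 3).
All other segments surface unchanged.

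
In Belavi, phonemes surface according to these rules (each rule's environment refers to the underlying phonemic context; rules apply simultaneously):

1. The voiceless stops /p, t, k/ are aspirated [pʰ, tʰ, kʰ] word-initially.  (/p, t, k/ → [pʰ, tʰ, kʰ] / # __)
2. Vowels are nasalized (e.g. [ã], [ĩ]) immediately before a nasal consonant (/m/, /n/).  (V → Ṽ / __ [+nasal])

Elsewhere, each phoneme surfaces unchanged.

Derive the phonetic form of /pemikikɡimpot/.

/p/ — word-initial, word-initially — surfaces as [pʰ] (rule 1).
/e/ (between /p/ and /m/): before a nasal consonant, so rule 2 applies → [ẽ].
/m/ — not in any rule's target class → [m].
/i/ (between /m/ and /k/): rule 2 targets it, but not before a nasal consonant → unchanged [i].
/k/ (between /i/ and /i/): rule 1 targets it, but not word-initially → unchanged [k].
/i/ (between /k/ and /k/) is in the target of rule 2 but the environment (before a nasal consonant) is not met → [i].
/k/ — between /i/ and /ɡ/; rule 1 does not apply here → [k].
/ɡ/ (between /k/ and /i/) is unaffected → [ɡ].
/i/ (between /ɡ/ and /m/) occurs before a nasal consonant → [ĩ] by rule 2.
/m/ — not in any rule's target class → [m].
/p/ (between /m/ and /o/) fails the environment for rule 1, so it stays [p].
/o/ (between /p/ and /t/) is in the target of rule 2 but the environment (before a nasal consonant) is not met → [o].
/t/ (word-final): rule 1 targets it, but not word-initially → unchanged [t].

[pʰẽmikikɡĩmpot]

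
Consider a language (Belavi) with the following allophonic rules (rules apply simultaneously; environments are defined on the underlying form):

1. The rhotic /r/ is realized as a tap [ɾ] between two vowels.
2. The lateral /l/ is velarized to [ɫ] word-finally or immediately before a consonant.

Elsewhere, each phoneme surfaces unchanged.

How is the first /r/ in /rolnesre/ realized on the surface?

[r]

/r/ (word-initial): rule 1 targets it, but not between two vowels → unchanged [r].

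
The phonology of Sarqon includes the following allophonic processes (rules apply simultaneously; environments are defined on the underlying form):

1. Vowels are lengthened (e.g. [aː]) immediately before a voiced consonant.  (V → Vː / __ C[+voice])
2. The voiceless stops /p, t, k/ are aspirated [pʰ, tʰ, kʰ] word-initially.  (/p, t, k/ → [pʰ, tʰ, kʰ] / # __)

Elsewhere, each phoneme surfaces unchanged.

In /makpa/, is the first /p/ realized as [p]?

/p/ — between /k/ and /a/; rule 2 does not apply here → [p].
The actual realization is [p], which matches [p].

Yes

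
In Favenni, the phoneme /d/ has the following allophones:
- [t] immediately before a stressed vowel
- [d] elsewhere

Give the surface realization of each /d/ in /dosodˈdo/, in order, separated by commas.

Occurrence 1 (position 1): no conditioning environment matches → elsewhere allophone [d].
Occurrence 2 (position 5): no conditioning environment matches → elsewhere allophone [d].
Occurrence 3 (position 6): immediately before a stressed vowel → [t].

[d], [d], [t]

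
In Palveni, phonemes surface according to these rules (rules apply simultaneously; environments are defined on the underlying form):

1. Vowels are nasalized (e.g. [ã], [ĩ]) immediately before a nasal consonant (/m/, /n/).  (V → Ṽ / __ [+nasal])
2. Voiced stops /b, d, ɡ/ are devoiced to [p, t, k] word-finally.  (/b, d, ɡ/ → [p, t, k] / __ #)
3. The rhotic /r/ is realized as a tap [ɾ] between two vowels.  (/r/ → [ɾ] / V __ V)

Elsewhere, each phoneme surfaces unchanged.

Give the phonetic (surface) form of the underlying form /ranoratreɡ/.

/r/ (word-initial) is in the target of rule 3 but the environment (between two vowels) is not met → [r].
/a/ (between /r/ and /n/) occurs before a nasal consonant → [ã] by rule 1.
/o/ (between /n/ and /r/) fails the environment for rule 1, so it stays [o].
Rule 3 applies to /r/ (between /o/ and /a/: between two vowels) → [ɾ].
/a/ (between /r/ and /t/) fails the environment for rule 1, so it stays [a].
/r/ — between /t/ and /e/; rule 3 does not apply here → [r].
/e/ (between /r/ and /ɡ/) is in the target of rule 1 but the environment (before a nasal consonant) is not met → [e].
Rule 2 applies to /ɡ/ (word-final: word-finally) → [k].

[rãnoɾatrek]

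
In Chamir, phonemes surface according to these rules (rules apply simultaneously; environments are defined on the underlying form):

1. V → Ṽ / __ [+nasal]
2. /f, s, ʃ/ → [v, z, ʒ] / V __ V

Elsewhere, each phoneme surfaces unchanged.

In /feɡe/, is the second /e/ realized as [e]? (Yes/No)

/e/ (word-final) fails the environment for rule 1, so it stays [e].
The actual realization is [e], which matches [e].

Yes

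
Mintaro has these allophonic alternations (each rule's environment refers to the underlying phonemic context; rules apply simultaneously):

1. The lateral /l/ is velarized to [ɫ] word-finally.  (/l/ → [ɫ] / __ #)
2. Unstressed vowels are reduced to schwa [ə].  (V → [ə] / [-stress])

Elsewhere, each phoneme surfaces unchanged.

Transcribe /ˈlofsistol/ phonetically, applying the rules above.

[ˈlofsəstəɫ]

/l/ (word-initial) fails the environment for rule 1, so it stays [l].
/o/ (between /l/ and /f/): rule 2 targets it, but not in an unstressed syllable → unchanged [o].
/i/ (between /s/ and /s/): in an unstressed syllable, so rule 2 applies → [ə].
/o/ (between /t/ and /l/): in an unstressed syllable, so rule 2 applies → [ə].
/l/ meets the environment for rule 1 (word-finally) → [ɫ].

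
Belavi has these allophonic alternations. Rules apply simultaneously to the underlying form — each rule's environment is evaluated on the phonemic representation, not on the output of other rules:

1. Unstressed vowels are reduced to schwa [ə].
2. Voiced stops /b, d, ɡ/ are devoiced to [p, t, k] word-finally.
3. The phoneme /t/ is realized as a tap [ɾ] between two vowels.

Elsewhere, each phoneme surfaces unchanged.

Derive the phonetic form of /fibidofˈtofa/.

[fəbədəfˈtofə]

/f/ — not in any rule's target class → [f].
/i/ — between /f/ and /b/, in an unstressed syllable — surfaces as [ə] (rule 1).
/b/ (between /i/ and /i/): rule 2 targets it, but not word-finally → unchanged [b].
/i/ (between /b/ and /d/) occurs in an unstressed syllable → [ə] by rule 1.
/d/ (between /i/ and /o/) fails the environment for rule 2, so it stays [d].
/o/ (between /d/ and /f/) occurs in an unstressed syllable → [ə] by rule 1.
/f/ (between /o/ and /t/) is unaffected → [f].
/t/ (between /f/ and /o/) is in the target of rule 3 but the environment (between two vowels) is not met → [t].
/o/ (between /t/ and /f/) is in the target of rule 1 but the environment (in an unstressed syllable) is not met → [o].
/f/ (between /o/ and /a/): no rule targets it → [f].
/a/ — word-final, in an unstressed syllable — surfaces as [ə] (rule 1).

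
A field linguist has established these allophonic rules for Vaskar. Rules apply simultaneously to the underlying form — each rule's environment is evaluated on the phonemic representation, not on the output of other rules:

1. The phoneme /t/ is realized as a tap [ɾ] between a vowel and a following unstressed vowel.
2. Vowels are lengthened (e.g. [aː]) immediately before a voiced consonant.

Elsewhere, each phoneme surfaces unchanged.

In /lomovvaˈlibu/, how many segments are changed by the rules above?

Segments that undergo a rule: /o/ → [oː] (rule 2); /o/ → [oː] (rule 2); /a/ → [aː] (rule 2); /i/ → [iː] (rule 2).
All other segments surface unchanged.

4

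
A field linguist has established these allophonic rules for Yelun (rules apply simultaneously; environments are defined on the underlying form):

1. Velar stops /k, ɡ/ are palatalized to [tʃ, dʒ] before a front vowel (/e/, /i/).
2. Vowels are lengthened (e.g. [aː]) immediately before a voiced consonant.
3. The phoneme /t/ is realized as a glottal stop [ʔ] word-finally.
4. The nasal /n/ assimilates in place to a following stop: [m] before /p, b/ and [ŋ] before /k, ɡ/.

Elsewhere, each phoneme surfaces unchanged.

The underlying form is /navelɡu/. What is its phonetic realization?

[naːveːlɡu]

/n/ (word-initial): rule 4 targets it, but not before a labial or velar stop → unchanged [n].
/a/ — between /n/ and /v/, before a voiced consonant — surfaces as [aː] (rule 2).
/v/ (between /a/ and /e/) is unaffected → [v].
/e/ meets the environment for rule 2 (before a voiced consonant) → [eː].
/l/ — not in any rule's target class → [l].
/ɡ/ (between /l/ and /u/) fails the environment for rule 1, so it stays [ɡ].
/u/ (word-final): rule 2 targets it, but not before a voiced consonant → unchanged [u].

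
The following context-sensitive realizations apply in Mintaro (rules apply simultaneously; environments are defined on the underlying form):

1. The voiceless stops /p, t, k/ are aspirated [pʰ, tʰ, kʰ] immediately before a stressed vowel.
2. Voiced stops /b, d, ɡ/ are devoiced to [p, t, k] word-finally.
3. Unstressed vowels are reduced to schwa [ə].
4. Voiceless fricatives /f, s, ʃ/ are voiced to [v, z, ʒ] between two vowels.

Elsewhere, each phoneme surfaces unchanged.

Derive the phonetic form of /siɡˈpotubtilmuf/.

[səɡˈpʰotəbtəlməf]

/s/ (word-initial) is in the target of rule 4 but the environment (between two vowels) is not met → [s].
/i/ (between /s/ and /ɡ/): in an unstressed syllable, so rule 3 applies → [ə].
/ɡ/ (between /i/ and /p/) fails the environment for rule 2, so it stays [ɡ].
/p/ meets the environment for rule 1 (immediately before a stressed vowel) → [pʰ].
/o/ (between /p/ and /t/) is in the target of rule 3 but the environment (in an unstressed syllable) is not met → [o].
/t/ (between /o/ and /u/) fails the environment for rule 1, so it stays [t].
/u/ — between /t/ and /b/, in an unstressed syllable — surfaces as [ə] (rule 3).
/b/ (between /u/ and /t/) fails the environment for rule 2, so it stays [b].
/t/ (between /b/ and /i/): rule 1 targets it, but not immediately before a stressed vowel → unchanged [t].
/i/ (between /t/ and /l/): in an unstressed syllable, so rule 3 applies → [ə].
/l/ (between /i/ and /m/) is unaffected → [l].
/m/ — not in any rule's target class → [m].
Rule 3 applies to /u/ (between /m/ and /f/: in an unstressed syllable) → [ə].
/f/ — word-final; rule 4 does not apply here → [f].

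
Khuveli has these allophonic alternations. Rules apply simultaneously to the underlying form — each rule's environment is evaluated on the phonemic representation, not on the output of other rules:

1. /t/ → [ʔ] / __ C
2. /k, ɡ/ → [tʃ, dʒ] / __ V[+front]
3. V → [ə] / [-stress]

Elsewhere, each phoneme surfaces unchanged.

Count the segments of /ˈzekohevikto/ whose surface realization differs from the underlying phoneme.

Segments that undergo a rule: /o/ → [ə] (rule 3); /e/ → [ə] (rule 3); /i/ → [ə] (rule 3); /o/ → [ə] (rule 3).
All other segments surface unchanged.

4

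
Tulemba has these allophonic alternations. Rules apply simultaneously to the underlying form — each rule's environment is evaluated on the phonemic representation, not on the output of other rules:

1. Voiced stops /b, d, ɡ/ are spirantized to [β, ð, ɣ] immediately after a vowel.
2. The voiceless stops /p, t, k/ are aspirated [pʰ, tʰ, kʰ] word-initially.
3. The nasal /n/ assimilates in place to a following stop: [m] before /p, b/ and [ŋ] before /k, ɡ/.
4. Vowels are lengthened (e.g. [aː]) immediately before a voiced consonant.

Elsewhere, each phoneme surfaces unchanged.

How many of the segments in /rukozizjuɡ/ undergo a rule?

4

Segments that undergo a rule: /o/ → [oː] (rule 4); /i/ → [iː] (rule 4); /u/ → [uː] (rule 4); /ɡ/ → [ɣ] (rule 1).
All other segments surface unchanged.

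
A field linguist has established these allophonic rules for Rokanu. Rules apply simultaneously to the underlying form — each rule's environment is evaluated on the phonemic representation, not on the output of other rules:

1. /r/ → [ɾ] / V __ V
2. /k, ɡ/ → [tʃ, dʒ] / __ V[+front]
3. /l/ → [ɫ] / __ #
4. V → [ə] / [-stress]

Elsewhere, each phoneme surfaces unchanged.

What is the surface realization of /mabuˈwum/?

[məbəˈwum]

/m/ stays [m].
/a/ — between /m/ and /b/, in an unstressed syllable — surfaces as [ə] (rule 4).
/b/ stays [b].
Rule 4 applies to /u/ (between /b/ and /w/: in an unstressed syllable) → [ə].
/w/ — not in any rule's target class → [w].
/u/ — between /w/ and /m/; rule 4 does not apply here → [u].
/m/ (word-final): no rule targets it → [m].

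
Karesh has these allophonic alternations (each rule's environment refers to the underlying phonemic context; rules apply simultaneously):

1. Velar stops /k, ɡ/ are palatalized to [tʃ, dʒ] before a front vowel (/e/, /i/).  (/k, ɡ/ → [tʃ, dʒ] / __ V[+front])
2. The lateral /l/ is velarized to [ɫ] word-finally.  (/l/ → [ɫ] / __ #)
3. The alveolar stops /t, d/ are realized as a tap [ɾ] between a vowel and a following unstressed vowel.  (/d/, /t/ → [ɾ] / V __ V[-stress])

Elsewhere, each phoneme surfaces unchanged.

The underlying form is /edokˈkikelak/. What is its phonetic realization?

/e/ — not in any rule's target class → [e].
/d/ — between /e/ and /o/, between a vowel and a following unstressed vowel — surfaces as [ɾ] (rule 3).
/o/ (between /d/ and /k/) is unaffected → [o].
/k/ (between /o/ and /k/) fails the environment for rule 1, so it stays [k].
/k/ — between /k/ and /i/, before a front vowel — surfaces as [tʃ] (rule 1).
/i/ (between /k/ and /k/) is unaffected → [i].
Rule 1 applies to /k/ (between /i/ and /e/: before a front vowel) → [tʃ].
/e/ — not in any rule's target class → [e].
/l/ (between /e/ and /a/) fails the environment for rule 2, so it stays [l].
/a/ (between /l/ and /k/): no rule targets it → [a].
/k/ — word-final; rule 1 does not apply here → [k].

[eɾokˈtʃitʃelak]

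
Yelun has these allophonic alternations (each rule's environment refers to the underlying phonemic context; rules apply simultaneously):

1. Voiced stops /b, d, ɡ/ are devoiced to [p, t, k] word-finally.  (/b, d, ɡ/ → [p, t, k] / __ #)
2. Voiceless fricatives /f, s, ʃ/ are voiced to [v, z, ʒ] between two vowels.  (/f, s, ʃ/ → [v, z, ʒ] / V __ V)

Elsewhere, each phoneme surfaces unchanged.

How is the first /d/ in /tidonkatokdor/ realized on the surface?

/d/ — between /i/ and /o/; rule 1 does not apply here → [d].

[d]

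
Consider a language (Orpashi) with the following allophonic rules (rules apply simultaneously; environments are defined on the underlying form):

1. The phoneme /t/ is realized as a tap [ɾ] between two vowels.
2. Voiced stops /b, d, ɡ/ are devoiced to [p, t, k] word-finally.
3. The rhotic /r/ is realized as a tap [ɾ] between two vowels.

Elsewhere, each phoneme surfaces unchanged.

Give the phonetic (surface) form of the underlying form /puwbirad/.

[puwbiɾat]

/p/ — not in any rule's target class → [p].
/u/ — not in any rule's target class → [u].
/w/ — not in any rule's target class → [w].
/b/ (between /w/ and /i/): rule 2 targets it, but not word-finally → unchanged [b].
/i/ stays [i].
/r/ — between /i/ and /a/, between two vowels — surfaces as [ɾ] (rule 3).
/a/ stays [a].
/d/ (word-final) occurs word-finally → [t] by rule 2.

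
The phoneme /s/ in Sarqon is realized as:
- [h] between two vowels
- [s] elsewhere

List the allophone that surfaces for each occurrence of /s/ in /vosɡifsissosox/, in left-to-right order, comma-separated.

[s], [s], [s], [s], [h]

Occurrence 1 (position 3): no conditioning environment matches → elsewhere allophone [s].
Occurrence 2 (position 7): no conditioning environment matches → elsewhere allophone [s].
Occurrence 3 (position 9): no conditioning environment matches → elsewhere allophone [s].
Occurrence 4 (position 10): no conditioning environment matches → elsewhere allophone [s].
Occurrence 5 (position 12): between two vowels → [h].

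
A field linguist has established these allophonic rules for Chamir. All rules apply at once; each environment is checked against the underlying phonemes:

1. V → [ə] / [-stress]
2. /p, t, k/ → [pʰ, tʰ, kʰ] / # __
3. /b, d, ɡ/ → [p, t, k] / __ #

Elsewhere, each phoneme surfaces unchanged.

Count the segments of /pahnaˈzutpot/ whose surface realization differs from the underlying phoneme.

4

Segments that undergo a rule: /p/ → [pʰ] (rule 2); /a/ → [ə] (rule 1); /a/ → [ə] (rule 1); /o/ → [ə] (rule 1).
All other segments surface unchanged.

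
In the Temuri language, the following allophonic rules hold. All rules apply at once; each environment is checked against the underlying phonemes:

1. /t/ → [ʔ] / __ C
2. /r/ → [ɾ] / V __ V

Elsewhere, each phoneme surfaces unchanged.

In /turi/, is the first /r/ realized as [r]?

No

/r/ — between /u/ and /i/, between two vowels — surfaces as [ɾ] (rule 2).
The actual realization is [ɾ], not [r].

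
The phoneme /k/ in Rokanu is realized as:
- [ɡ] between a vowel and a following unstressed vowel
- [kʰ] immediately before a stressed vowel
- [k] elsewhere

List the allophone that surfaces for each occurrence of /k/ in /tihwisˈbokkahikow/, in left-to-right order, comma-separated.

Occurrence 1 (position 9): no conditioning environment matches → elsewhere allophone [k].
Occurrence 2 (position 10): no conditioning environment matches → elsewhere allophone [k].
Occurrence 3 (position 14): between a vowel and a following unstressed vowel → [ɡ].

[k], [k], [ɡ]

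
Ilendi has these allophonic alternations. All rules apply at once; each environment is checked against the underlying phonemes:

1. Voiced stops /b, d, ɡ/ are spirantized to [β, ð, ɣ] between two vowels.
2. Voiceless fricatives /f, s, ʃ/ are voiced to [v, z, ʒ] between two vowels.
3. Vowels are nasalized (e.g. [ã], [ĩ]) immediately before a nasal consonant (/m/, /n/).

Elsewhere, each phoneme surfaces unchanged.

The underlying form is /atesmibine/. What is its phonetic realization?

/a/ — word-initial; rule 3 does not apply here → [a].
/t/ stays [t].
/e/ — between /t/ and /s/; rule 3 does not apply here → [e].
/s/ (between /e/ and /m/) fails the environment for rule 2, so it stays [s].
/m/ stays [m].
/i/ (between /m/ and /b/) fails the environment for rule 3, so it stays [i].
/b/ meets the environment for rule 1 (between two vowels) → [β].
/i/ (between /b/ and /n/): before a nasal consonant, so rule 3 applies → [ĩ].
/n/ — not in any rule's target class → [n].
/e/ (word-final) is in the target of rule 3 but the environment (before a nasal consonant) is not met → [e].

[atesmiβĩne]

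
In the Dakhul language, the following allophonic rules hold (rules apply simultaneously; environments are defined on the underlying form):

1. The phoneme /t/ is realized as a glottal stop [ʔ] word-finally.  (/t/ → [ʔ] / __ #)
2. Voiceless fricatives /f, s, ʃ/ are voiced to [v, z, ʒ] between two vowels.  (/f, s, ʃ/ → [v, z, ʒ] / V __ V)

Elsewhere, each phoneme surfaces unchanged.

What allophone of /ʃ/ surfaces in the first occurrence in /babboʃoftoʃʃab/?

[ʒ]

/ʃ/ (between /o/ and /o/) occurs between two vowels → [ʒ] by rule 2.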